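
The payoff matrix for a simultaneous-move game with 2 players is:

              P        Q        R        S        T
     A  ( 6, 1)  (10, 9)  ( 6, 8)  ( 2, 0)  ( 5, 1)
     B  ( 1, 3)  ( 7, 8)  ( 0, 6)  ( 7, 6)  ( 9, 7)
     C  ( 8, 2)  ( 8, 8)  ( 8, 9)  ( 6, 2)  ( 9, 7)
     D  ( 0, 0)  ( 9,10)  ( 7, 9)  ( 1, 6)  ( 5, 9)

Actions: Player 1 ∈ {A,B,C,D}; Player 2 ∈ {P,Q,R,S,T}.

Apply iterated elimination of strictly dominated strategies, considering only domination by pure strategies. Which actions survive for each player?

P2 drop P (Q beats it: A:9>1 B:8>3 C:8>2 D:10>0)
P2 drop S (Q beats it: A:9>0 B:8>6 C:8>2 D:10>6)
P2 drop T (Q beats it: A:9>1 B:8>7 C:8>7 D:10>9)
P1 drop B (A beats it: Q:10>7 R:6>0)
P1→{A,C,D} P2→{Q,R}

Remaining: P1:{A,C,D} P2:{Q,R}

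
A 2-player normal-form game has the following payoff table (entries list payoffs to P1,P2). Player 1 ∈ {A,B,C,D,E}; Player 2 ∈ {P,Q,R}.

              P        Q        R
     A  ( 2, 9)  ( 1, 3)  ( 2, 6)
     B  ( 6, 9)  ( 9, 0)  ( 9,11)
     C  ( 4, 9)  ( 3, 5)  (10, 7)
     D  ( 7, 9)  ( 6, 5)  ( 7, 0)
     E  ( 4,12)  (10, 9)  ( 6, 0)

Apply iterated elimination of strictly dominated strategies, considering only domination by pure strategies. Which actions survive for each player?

P1 drop A (B beats it: P:6>2 Q:9>1 R:9>2)
P2 drop Q (P beats it: B:9>0 C:9>5 D:9>5 E:12>9)
P1 drop E (B beats it: P:6>4 R:9>6)
P1→{B,C,D} P2→{P,R}

Remaining: P1:{B,C,D} P2:{P,R}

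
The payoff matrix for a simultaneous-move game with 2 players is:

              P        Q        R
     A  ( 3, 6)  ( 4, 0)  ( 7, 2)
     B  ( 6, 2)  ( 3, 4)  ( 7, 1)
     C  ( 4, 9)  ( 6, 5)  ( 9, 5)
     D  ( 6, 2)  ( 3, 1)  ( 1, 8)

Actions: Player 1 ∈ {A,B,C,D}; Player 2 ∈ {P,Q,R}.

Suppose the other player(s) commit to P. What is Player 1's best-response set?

P1 best: {B,D}

u_1(A vs P) = 3
u_1(B vs P) = 6
u_1(C vs P) = 4
u_1(D vs P) = 6
max payoff 6 at {B,D}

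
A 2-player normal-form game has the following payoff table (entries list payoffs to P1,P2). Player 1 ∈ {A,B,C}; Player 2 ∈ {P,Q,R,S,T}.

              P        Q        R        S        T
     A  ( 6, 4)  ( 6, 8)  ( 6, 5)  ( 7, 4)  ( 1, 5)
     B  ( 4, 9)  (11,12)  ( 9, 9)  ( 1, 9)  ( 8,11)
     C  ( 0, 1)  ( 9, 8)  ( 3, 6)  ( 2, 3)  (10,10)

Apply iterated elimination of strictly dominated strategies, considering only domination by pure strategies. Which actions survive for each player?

P2 drop P (Q beats it: A:8>4 B:12>9 C:8>1)
P2 drop R (Q beats it: A:8>5 B:12>9 C:8>6)
P2 drop S (Q beats it: A:8>4 B:12>9 C:8>3)
P1 drop A (B beats it: Q:11>6 T:8>1)
P1→{B,C} P2→{Q,T}

Survivors P1:{B,C} P2:{Q,T}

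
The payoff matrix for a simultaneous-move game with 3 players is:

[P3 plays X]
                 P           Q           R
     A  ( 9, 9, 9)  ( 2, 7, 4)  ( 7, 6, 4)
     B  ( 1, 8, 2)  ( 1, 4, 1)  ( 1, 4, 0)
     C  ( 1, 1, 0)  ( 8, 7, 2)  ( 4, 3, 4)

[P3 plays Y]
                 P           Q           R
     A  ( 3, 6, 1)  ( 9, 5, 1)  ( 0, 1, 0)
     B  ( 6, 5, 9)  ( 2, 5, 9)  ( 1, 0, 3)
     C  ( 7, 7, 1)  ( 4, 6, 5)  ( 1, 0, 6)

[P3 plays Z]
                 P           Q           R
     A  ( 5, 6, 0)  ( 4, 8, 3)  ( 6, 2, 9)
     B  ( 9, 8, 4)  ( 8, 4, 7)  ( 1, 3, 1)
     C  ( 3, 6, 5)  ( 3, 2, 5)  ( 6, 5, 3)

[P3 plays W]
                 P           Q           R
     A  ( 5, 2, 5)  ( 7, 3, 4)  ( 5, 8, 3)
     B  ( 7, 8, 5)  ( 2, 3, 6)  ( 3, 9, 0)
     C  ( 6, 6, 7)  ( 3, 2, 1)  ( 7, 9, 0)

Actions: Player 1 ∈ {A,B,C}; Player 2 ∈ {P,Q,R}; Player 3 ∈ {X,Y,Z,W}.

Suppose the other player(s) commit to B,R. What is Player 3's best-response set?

u_3(X vs B,R) = 0
u_3(Y vs B,R) = 3
u_3(Z vs B,R) = 1
u_3(W vs B,R) = 0
max payoff 3 at {Y}

P3 best: {Y}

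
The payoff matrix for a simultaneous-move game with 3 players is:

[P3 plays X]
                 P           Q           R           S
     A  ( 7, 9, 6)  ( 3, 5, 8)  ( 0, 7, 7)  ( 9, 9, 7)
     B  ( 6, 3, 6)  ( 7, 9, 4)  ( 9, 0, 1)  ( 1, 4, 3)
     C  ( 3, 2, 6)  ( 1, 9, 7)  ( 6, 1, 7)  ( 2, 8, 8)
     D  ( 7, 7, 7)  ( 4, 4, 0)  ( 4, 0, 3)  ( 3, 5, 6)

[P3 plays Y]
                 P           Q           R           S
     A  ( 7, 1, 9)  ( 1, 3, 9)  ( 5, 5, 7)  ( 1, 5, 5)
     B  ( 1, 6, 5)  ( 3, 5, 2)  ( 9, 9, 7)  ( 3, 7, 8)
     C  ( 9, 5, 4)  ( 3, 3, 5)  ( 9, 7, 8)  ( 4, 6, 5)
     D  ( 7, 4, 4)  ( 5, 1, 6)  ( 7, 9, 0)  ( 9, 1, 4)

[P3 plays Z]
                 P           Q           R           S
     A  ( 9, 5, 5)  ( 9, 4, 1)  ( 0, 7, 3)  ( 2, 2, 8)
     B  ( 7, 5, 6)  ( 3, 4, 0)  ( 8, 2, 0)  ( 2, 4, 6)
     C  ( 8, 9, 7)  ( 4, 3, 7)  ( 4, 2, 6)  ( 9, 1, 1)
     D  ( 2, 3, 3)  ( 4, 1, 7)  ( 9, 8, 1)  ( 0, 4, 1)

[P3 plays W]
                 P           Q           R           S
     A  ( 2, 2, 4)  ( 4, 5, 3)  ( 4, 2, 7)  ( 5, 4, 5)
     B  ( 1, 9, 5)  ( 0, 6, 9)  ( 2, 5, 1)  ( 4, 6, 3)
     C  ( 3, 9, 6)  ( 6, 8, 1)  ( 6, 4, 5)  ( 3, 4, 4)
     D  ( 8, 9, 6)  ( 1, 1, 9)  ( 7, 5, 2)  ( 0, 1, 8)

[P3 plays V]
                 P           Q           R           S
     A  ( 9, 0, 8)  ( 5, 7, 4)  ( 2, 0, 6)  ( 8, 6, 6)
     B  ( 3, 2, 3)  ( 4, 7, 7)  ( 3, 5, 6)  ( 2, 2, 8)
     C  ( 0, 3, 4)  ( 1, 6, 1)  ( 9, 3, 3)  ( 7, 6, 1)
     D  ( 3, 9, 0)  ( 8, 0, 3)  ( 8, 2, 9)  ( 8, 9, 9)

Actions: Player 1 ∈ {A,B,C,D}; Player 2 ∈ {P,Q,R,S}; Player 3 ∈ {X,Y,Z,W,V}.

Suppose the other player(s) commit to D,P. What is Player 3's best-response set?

P3 best: {X}

u_3(X vs D,P) = 7
u_3(Y vs D,P) = 4
u_3(Z vs D,P) = 3
u_3(W vs D,P) = 6
u_3(V vs D,P) = 0
max payoff 7 at {X}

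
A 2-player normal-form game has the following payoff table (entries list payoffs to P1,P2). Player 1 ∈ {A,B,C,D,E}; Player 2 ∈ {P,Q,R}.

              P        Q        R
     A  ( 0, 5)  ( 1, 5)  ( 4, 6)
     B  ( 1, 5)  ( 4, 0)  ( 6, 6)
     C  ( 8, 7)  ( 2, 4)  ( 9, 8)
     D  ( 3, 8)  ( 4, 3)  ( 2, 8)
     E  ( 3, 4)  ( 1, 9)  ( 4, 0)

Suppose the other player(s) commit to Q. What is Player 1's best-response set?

P1 best: {B,D}

u_1(A vs Q) = 1
u_1(B vs Q) = 4
u_1(C vs Q) = 2
u_1(D vs Q) = 4
u_1(E vs Q) = 1
max payoff 4 at {B,D}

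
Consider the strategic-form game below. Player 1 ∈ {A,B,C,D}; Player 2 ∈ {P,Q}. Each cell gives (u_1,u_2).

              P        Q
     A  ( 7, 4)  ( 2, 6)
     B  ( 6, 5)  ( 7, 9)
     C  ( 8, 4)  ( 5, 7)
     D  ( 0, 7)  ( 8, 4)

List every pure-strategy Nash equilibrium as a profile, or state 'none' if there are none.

(A,P): not NE [P1→C gives 8>7; P2→Q gives 6>4]
(A,Q): not NE [P1→D gives 8>2]
(B,P): not NE [P1→C gives 8>6; P2→Q gives 9>5]
(B,Q): not NE [P1→D gives 8>7]
(C,P): not NE [P2→Q gives 7>4]
(C,Q): not NE [P1→D gives 8>5]
(D,P): not NE [P1→C gives 8>0]
(D,Q): not NE [P2→P gives 7>4]

No pure NE.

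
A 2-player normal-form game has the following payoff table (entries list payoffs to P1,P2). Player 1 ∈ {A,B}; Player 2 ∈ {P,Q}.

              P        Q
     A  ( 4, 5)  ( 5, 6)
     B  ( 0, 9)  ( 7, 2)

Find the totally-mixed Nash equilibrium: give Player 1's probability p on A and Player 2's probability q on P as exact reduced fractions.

P1 mixes 7/8 on A; P2 mixes 1/3 on P

P1 indiff ⇒ q·4+(1-q)·5 = q·0+(1-q)·7 ⇒ q(4) = (1-q)(2) ⇒ q = 1/3
P2 indiff ⇒ p·5+(1-p)·9 = p·6+(1-p)·2 ⇒ p(-1) = (1-p)(-7) ⇒ p = 7/8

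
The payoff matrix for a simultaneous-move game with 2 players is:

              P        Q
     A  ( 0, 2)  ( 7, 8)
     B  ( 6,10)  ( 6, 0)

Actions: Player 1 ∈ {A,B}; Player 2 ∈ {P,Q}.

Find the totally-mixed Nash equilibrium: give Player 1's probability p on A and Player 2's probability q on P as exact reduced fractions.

p=5/8, q=1/7

P1 indiff ⇒ q·0+(1-q)·7 = q·6+(1-q)·6 ⇒ q(-6) = (1-q)(-1) ⇒ q = 1/7
P2 indiff ⇒ p·2+(1-p)·10 = p·8+(1-p)·0 ⇒ p(-6) = (1-p)(-10) ⇒ p = 5/8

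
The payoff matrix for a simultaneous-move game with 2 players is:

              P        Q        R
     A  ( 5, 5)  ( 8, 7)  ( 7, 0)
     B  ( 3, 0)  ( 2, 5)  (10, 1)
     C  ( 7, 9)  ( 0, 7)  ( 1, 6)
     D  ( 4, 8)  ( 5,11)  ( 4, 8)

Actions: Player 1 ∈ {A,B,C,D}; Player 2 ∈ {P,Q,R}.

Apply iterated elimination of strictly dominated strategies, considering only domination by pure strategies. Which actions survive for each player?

Survivors P1:{A,C} P2:{P,Q}

P1 drop D (A beats it: P:5>4 Q:8>5 R:7>4)
P2 drop R (Q beats it: A:7>0 B:5>1 C:7>6)
P1 drop B (A beats it: P:5>3 Q:8>2)
P1→{A,C} P2→{P,Q}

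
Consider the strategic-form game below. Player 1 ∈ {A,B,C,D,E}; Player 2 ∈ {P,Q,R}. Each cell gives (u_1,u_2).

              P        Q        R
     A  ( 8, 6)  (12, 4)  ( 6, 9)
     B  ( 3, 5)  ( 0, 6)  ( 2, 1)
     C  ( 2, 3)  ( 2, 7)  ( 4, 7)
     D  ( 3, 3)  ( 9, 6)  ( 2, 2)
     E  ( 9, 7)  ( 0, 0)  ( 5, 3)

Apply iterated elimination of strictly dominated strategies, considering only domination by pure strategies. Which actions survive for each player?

P1 drop B (A beats it: P:8>3 Q:12>0 R:6>2)
P1 drop C (A beats it: P:8>2 Q:12>2 R:6>4)
P1 drop D (A beats it: P:8>3 Q:12>9 R:6>2)
P2 drop Q (P beats it: A:6>4 E:7>0)
P1→{A,E} P2→{P,R}

IESDS → P1:{A,E} P2:{P,R}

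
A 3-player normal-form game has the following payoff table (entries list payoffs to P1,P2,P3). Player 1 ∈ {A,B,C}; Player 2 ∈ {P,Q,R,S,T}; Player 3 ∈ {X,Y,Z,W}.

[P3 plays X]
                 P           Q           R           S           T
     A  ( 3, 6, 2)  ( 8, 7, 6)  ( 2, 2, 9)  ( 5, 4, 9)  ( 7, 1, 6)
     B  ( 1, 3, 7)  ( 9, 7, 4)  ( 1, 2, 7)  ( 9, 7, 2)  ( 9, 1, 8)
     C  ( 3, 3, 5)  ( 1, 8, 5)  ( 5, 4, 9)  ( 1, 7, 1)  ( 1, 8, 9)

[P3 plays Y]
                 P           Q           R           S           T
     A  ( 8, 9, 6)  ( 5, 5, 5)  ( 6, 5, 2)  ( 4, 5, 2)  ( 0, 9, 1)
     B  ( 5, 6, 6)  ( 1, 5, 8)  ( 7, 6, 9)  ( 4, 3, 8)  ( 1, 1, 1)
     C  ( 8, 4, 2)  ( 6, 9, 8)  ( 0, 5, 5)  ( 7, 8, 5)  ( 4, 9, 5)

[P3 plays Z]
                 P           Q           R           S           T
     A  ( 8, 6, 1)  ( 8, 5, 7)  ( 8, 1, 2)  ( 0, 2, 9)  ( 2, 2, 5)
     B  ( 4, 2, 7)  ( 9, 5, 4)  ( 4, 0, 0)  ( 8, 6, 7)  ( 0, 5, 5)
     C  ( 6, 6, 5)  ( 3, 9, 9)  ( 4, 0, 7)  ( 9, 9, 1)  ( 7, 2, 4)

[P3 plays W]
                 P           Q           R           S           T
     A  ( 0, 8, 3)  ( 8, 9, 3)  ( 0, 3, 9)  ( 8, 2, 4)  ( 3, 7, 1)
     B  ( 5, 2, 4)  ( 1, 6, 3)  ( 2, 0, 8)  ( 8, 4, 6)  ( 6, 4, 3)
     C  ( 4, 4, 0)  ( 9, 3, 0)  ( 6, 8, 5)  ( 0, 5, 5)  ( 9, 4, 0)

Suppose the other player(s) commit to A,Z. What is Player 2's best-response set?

BR_2 = {P}

u_2(P vs A,Z) = 6
u_2(Q vs A,Z) = 5
u_2(R vs A,Z) = 1
u_2(S vs A,Z) = 2
u_2(T vs A,Z) = 2
max payoff 6 at {P}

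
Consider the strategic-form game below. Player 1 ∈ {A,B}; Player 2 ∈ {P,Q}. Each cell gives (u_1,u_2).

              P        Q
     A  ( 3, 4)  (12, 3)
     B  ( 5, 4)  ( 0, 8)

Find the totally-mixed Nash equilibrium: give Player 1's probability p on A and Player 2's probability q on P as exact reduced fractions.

P1 indiff ⇒ q·3+(1-q)·12 = q·5+(1-q)·0 ⇒ q(-2) = (1-q)(-12) ⇒ q = 6/7
P2 indiff ⇒ p·4+(1-p)·4 = p·3+(1-p)·8 ⇒ p(1) = (1-p)(4) ⇒ p = 4/5

P1 mixes 4/5 on A; P2 mixes 6/7 on P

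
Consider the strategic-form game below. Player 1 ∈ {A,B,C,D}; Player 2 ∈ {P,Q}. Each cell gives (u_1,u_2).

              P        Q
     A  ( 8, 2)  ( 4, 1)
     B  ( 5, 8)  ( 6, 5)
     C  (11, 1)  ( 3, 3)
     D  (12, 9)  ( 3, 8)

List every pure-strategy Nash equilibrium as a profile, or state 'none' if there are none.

(A,P): not NE [P1→D gives 12>8]
(A,Q): not NE [P1→B gives 6>4; P2→P gives 2>1]
(B,P): not NE [P1→D gives 12>5]
(B,Q): not NE [P2→P gives 8>5]
(C,P): not NE [P1→D gives 12>11; P2→Q gives 3>1]
(C,Q): not NE [P1→B gives 6>3]
(D,P): NE
(D,Q): not NE [P1→B gives 6>3; P2→P gives 9>8]

Nash profiles: (D,P)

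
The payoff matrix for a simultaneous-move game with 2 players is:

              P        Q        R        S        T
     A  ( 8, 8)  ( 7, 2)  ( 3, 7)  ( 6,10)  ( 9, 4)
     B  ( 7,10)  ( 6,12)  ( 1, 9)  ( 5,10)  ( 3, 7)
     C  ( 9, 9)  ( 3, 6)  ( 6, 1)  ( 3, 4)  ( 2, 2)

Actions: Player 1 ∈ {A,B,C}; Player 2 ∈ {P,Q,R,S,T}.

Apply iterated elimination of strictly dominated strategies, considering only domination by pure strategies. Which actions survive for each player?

P1 drop B (A beats it: P:8>7 Q:7>6 R:3>1 S:6>5 T:9>3)
P2 drop Q (P beats it: A:8>2 C:9>6)
P2 drop R (P beats it: A:8>7 C:9>1)
P2 drop T (P beats it: A:8>4 C:9>2)
P1→{A,C} P2→{P,S}

Remaining: P1:{A,C} P2:{P,S}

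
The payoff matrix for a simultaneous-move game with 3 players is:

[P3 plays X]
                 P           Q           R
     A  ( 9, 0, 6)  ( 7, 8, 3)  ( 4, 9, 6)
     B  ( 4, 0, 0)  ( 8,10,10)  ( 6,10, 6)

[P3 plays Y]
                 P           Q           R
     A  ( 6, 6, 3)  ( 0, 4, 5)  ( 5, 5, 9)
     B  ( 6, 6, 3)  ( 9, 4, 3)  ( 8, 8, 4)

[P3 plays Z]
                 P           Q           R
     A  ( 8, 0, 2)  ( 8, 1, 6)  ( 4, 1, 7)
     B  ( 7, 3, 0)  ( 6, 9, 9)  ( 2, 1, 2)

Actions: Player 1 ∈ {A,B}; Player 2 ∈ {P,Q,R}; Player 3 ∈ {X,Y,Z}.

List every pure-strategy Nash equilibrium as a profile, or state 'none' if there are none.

PSNE = {(A,Q,Z), (B,Q,X), (B,R,X)}

(A,P,X): not NE [P2→R gives 9>0]
(A,P,Y): not NE [P3→X gives 6>3]
(A,P,Z): not NE [P2→R gives 1>0; P3→X gives 6>2]
(A,Q,X): not NE [P1→B gives 8>7; P2→R gives 9>8; P3→Z gives 6>3]
(A,Q,Y): not NE [P1→B gives 9>0; P2→P gives 6>4; P3→Z gives 6>5]
(A,Q,Z): NE
(A,R,X): not NE [P1→B gives 6>4; P3→Y gives 9>6]
(A,R,Y): not NE [P1→B gives 8>5; P2→P gives 6>5]
(A,R,Z): not NE [P3→Y gives 9>7]
(B,P,X): not NE [P1→A gives 9>4; P2→R gives 10>0; P3→Y gives 3>0]
(B,P,Y): not NE [P2→R gives 8>6]
(B,P,Z): not NE [P1→A gives 8>7; P2→Q gives 9>3; P3→Y gives 3>0]
(B,Q,X): NE
(B,Q,Y): not NE [P2→R gives 8>4; P3→X gives 10>3]
(B,Q,Z): not NE [P1→A gives 8>6; P3→X gives 10>9]
(B,R,X): NE
(B,R,Y): not NE [P3→X gives 6>4]
(B,R,Z): not NE [P1→A gives 4>2; P2→Q gives 9>1; P3→X gives 6>2]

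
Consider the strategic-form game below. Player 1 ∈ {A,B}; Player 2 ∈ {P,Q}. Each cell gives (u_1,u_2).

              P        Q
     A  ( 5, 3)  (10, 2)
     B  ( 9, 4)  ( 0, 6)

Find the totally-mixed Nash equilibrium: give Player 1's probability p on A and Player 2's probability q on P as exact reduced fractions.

P1 mixes 2/3 on A; P2 mixes 5/7 on P

P1 indiff ⇒ q·5+(1-q)·10 = q·9+(1-q)·0 ⇒ q(-4) = (1-q)(-10) ⇒ q = 5/7
P2 indiff ⇒ p·3+(1-p)·4 = p·2+(1-p)·6 ⇒ p(1) = (1-p)(2) ⇒ p = 2/3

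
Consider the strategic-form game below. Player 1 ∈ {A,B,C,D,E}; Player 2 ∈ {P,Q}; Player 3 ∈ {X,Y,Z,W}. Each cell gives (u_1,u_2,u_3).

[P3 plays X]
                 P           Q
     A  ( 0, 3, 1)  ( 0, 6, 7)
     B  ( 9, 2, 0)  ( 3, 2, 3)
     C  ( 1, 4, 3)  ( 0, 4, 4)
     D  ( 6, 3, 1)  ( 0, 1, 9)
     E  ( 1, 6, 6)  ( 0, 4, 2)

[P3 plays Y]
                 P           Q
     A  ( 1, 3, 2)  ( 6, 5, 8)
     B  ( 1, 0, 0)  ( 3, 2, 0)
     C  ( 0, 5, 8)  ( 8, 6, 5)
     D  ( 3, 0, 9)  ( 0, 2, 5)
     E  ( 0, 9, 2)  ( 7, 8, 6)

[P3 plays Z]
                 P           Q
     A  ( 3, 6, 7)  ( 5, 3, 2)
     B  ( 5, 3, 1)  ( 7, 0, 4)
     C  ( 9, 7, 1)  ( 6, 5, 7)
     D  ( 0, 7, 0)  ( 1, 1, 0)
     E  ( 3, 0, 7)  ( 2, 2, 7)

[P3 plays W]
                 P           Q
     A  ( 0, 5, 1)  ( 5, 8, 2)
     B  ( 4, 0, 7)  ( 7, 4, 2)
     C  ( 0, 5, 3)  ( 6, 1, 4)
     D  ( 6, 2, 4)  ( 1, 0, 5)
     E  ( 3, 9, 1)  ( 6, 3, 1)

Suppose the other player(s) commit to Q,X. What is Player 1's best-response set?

argmax u_1 = {B}

u_1(A vs Q,X) = 0
u_1(B vs Q,X) = 3
u_1(C vs Q,X) = 0
u_1(D vs Q,X) = 0
u_1(E vs Q,X) = 0
max payoff 3 at {B}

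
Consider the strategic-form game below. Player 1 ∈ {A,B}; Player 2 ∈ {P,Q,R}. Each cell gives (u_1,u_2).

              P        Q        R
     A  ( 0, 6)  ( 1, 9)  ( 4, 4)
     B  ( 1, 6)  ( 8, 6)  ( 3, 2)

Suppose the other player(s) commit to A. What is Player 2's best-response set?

BR_2 = {Q}

u_2(P vs A) = 6
u_2(Q vs A) = 9
u_2(R vs A) = 4
max payoff 9 at {Q}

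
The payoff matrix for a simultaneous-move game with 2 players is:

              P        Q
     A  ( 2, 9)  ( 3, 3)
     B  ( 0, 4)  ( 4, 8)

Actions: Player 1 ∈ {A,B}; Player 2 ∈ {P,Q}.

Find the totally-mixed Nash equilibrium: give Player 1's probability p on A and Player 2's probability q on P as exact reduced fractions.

P1 indiff ⇒ q·2+(1-q)·3 = q·0+(1-q)·4 ⇒ q(2) = (1-q)(1) ⇒ q = 1/3
P2 indiff ⇒ p·9+(1-p)·4 = p·3+(1-p)·8 ⇒ p(6) = (1-p)(4) ⇒ p = 2/5

P1 mixes 2/5 on A; P2 mixes 1/3 on P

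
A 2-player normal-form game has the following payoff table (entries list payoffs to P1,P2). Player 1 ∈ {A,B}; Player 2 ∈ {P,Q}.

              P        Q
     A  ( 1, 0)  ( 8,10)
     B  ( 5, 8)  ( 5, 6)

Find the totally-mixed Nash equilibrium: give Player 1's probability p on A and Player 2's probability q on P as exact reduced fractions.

P1 mixes 1/6 on A; P2 mixes 3/7 on P

P1 indiff ⇒ q·1+(1-q)·8 = q·5+(1-q)·5 ⇒ q(-4) = (1-q)(-3) ⇒ q = 3/7
P2 indiff ⇒ p·0+(1-p)·8 = p·10+(1-p)·6 ⇒ p(-10) = (1-p)(-2) ⇒ p = 1/6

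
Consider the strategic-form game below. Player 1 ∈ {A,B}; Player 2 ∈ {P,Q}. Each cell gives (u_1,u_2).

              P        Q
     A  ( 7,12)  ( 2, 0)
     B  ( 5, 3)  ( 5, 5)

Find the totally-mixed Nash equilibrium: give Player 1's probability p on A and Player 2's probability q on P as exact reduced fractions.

P1 mixes 1/7 on A; P2 mixes 3/5 on P

P1 indiff ⇒ q·7+(1-q)·2 = q·5+(1-q)·5 ⇒ q(2) = (1-q)(3) ⇒ q = 3/5
P2 indiff ⇒ p·12+(1-p)·3 = p·0+(1-p)·5 ⇒ p(12) = (1-p)(2) ⇒ p = 1/7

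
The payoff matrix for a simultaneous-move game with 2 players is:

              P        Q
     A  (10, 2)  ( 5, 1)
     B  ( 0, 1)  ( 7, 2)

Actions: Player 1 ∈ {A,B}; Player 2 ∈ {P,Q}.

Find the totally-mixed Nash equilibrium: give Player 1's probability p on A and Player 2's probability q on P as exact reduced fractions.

P1 indiff ⇒ q·10+(1-q)·5 = q·0+(1-q)·7 ⇒ q(10) = (1-q)(2) ⇒ q = 1/6
P2 indiff ⇒ p·2+(1-p)·1 = p·1+(1-p)·2 ⇒ p(1) = (1-p)(1) ⇒ p = 1/2

(p,q) = (1/2, 1/6)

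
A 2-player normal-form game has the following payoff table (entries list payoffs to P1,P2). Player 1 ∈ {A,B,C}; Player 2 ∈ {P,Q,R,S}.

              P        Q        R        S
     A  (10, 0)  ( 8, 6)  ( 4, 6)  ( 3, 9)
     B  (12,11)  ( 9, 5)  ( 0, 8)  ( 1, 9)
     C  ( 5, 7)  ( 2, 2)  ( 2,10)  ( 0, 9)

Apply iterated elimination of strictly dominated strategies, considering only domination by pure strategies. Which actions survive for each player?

P1 drop C (A beats it: P:10>5 Q:8>2 R:4>2 S:3>0)
P2 drop Q (S beats it: A:9>6 B:9>5)
P2 drop R (S beats it: A:9>6 B:9>8)
P1→{A,B} P2→{P,S}

Survivors P1:{A,B} P2:{P,S}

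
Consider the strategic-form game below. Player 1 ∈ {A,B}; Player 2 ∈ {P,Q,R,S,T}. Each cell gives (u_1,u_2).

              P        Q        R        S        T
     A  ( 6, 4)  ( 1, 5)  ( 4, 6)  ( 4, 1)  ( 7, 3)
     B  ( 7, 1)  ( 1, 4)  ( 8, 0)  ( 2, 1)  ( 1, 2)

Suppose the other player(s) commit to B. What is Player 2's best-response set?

u_2(P vs B) = 1
u_2(Q vs B) = 4
u_2(R vs B) = 0
u_2(S vs B) = 1
u_2(T vs B) = 2
max payoff 4 at {Q}

P2 best: {Q}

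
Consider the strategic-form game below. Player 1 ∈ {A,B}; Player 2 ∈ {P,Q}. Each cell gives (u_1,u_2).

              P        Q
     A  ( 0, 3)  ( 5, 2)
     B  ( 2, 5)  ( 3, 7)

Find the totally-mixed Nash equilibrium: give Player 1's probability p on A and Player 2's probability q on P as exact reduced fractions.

P1 indiff ⇒ q·0+(1-q)·5 = q·2+(1-q)·3 ⇒ q(-2) = (1-q)(-2) ⇒ q = 1/2
P2 indiff ⇒ p·3+(1-p)·5 = p·2+(1-p)·7 ⇒ p(1) = (1-p)(2) ⇒ p = 2/3

(p,q) = (2/3, 1/2)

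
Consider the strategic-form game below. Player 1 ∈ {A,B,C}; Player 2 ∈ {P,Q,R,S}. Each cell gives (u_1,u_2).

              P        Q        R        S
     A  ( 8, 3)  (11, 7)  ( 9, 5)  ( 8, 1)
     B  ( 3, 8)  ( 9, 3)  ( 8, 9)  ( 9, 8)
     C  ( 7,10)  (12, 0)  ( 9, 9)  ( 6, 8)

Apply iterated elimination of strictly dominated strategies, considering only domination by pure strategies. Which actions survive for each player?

Remaining: P1:{A,C} P2:{P,Q,R}

P2 drop S (R beats it: A:5>1 B:9>8 C:9>8)
P1 drop B (A beats it: P:8>3 Q:11>9 R:9>8)
P1→{A,C} P2→{P,Q,R}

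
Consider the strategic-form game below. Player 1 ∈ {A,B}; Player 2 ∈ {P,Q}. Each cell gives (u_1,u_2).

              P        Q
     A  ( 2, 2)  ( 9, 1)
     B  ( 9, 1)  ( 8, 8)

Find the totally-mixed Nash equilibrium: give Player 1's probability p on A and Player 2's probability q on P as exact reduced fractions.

P1 indiff ⇒ q·2+(1-q)·9 = q·9+(1-q)·8 ⇒ q(-7) = (1-q)(-1) ⇒ q = 1/8
P2 indiff ⇒ p·2+(1-p)·1 = p·1+(1-p)·8 ⇒ p(1) = (1-p)(7) ⇒ p = 7/8

p=7/8, q=1/8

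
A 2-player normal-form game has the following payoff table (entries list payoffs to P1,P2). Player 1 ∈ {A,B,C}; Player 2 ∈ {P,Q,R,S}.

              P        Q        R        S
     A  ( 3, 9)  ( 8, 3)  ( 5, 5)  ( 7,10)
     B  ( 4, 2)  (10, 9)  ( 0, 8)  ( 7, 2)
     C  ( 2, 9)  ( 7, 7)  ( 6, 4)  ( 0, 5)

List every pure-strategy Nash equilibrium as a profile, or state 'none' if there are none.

(A,P): not NE [P1→B gives 4>3; P2→S gives 10>9]
(A,Q): not NE [P1→B gives 10>8; P2→S gives 10>3]
(A,R): not NE [P1→C gives 6>5; P2→S gives 10>5]
(A,S): NE
(B,P): not NE [P2→Q gives 9>2]
(B,Q): NE
(B,R): not NE [P1→C gives 6>0; P2→Q gives 9>8]
(B,S): not NE [P2→Q gives 9>2]
(C,P): not NE [P1→B gives 4>2]
(C,Q): not NE [P1→B gives 10>7; P2→P gives 9>7]
(C,R): not NE [P2→P gives 9>4]
(C,S): not NE [P1→B gives 7>0; P2→P gives 9>5]

PSNE = {(A,S), (B,Q)}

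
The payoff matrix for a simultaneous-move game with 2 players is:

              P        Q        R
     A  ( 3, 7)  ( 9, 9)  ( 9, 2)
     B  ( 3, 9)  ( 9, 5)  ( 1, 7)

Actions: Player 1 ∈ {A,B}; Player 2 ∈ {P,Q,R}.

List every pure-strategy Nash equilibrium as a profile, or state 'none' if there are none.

(A,P): not NE [P2→Q gives 9>7]
(A,Q): NE
(A,R): not NE [P2→Q gives 9>2]
(B,P): NE
(B,Q): not NE [P2→P gives 9>5]
(B,R): not NE [P1→A gives 9>1; P2→P gives 9>7]

NE set: (A,Q), (B,P)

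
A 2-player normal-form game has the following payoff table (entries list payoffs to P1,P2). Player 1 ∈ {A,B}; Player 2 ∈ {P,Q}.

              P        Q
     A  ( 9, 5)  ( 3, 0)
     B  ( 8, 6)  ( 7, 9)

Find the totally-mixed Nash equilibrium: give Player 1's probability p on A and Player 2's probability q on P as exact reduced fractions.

P1 indiff ⇒ q·9+(1-q)·3 = q·8+(1-q)·7 ⇒ q(1) = (1-q)(4) ⇒ q = 4/5
P2 indiff ⇒ p·5+(1-p)·6 = p·0+(1-p)·9 ⇒ p(5) = (1-p)(3) ⇒ p = 3/8

p=3/8, q=4/5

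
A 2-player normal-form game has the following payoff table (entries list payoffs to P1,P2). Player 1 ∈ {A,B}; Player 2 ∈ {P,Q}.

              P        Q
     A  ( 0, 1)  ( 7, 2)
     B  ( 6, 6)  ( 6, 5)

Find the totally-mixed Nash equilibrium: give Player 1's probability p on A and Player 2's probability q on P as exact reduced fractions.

(p,q) = (1/2, 1/7)

P1 indiff ⇒ q·0+(1-q)·7 = q·6+(1-q)·6 ⇒ q(-6) = (1-q)(-1) ⇒ q = 1/7
P2 indiff ⇒ p·1+(1-p)·6 = p·2+(1-p)·5 ⇒ p(-1) = (1-p)(-1) ⇒ p = 1/2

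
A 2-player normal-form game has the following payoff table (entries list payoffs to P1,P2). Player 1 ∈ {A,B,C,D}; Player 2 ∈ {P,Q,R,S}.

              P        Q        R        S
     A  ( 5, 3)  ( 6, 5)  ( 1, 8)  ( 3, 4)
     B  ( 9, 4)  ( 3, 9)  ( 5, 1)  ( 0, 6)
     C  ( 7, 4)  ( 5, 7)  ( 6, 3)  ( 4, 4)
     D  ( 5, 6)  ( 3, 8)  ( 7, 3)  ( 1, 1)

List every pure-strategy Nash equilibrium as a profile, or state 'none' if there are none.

(A,P): not NE [P1→B gives 9>5; P2→R gives 8>3]
(A,Q): not NE [P2→R gives 8>5]
(A,R): not NE [P1→D gives 7>1]
(A,S): not NE [P1→C gives 4>3; P2→R gives 8>4]
(B,P): not NE [P2→Q gives 9>4]
(B,Q): not NE [P1→A gives 6>3]
(B,R): not NE [P1→D gives 7>5; P2→Q gives 9>1]
(B,S): not NE [P1→C gives 4>0; P2→Q gives 9>6]
(C,P): not NE [P1→B gives 9>7; P2→Q gives 7>4]
(C,Q): not NE [P1→A gives 6>5]
(C,R): not NE [P1→D gives 7>6; P2→Q gives 7>3]
(C,S): not NE [P2→Q gives 7>4]
(D,P): not NE [P1→B gives 9>5; P2→Q gives 8>6]
(D,Q): not NE [P1→A gives 6>3]
(D,R): not NE [P2→Q gives 8>3]
(D,S): not NE [P1→C gives 4>1; P2→Q gives 8>1]

Equilibria: none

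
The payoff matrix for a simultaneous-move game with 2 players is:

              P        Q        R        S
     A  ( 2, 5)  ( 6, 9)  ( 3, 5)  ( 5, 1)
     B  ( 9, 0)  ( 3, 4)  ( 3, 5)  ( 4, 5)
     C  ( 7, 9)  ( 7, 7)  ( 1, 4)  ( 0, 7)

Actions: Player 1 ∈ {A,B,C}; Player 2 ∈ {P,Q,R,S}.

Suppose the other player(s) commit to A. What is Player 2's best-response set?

argmax u_2 = {Q}

u_2(P vs A) = 5
u_2(Q vs A) = 9
u_2(R vs A) = 5
u_2(S vs A) = 1
max payoff 9 at {Q}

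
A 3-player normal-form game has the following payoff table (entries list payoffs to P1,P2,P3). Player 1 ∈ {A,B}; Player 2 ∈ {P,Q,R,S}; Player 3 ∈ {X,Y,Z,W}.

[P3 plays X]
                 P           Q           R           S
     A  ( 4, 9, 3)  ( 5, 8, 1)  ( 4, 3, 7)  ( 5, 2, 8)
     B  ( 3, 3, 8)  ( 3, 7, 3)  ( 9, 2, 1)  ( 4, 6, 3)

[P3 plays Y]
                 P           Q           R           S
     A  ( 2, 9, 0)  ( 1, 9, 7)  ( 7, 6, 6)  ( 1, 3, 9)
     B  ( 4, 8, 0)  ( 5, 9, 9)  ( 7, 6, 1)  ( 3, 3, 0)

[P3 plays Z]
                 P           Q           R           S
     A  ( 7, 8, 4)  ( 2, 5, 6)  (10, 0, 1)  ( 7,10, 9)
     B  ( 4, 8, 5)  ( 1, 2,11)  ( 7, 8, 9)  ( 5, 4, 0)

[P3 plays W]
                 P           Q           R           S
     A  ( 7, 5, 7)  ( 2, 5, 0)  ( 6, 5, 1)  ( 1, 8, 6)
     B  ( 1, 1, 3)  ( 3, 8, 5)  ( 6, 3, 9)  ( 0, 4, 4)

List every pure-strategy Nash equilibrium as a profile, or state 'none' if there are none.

(A,P,X): not NE [P3→W gives 7>3]
(A,P,Y): not NE [P1→B gives 4>2; P3→W gives 7>0]
(A,P,Z): not NE [P2→S gives 10>8; P3→W gives 7>4]
(A,P,W): not NE [P2→S gives 8>5]
(A,Q,X): not NE [P2→P gives 9>8; P3→Y gives 7>1]
(A,Q,Y): not NE [P1→B gives 5>1]
(A,Q,Z): not NE [P2→S gives 10>5; P3→Y gives 7>6]
(A,Q,W): not NE [P1→B gives 3>2; P2→S gives 8>5; P3→Y gives 7>0]
(A,R,X): not NE [P1→B gives 9>4; P2→P gives 9>3]
(A,R,Y): not NE [P2→Q gives 9>6; P3→X gives 7>6]
(A,R,Z): not NE [P2→S gives 10>0; P3→X gives 7>1]
(A,R,W): not NE [P2→S gives 8>5; P3→X gives 7>1]
(A,S,X): not NE [P2→P gives 9>2; P3→Z gives 9>8]
(A,S,Y): not NE [P1→B gives 3>1; P2→Q gives 9>3]
(A,S,Z): NE
(A,S,W): not NE [P3→Z gives 9>6]
(B,P,X): not NE [P1→A gives 4>3; P2→Q gives 7>3]
(B,P,Y): not NE [P2→Q gives 9>8; P3→X gives 8>0]
(B,P,Z): not NE [P1→A gives 7>4; P3→X gives 8>5]
(B,P,W): not NE [P1→A gives 7>1; P2→Q gives 8>1; P3→X gives 8>3]
(B,Q,X): not NE [P1→A gives 5>3; P3→Z gives 11>3]
(B,Q,Y): not NE [P3→Z gives 11>9]
(B,Q,Z): not NE [P1→A gives 2>1; P2→R gives 8>2]
(B,Q,W): not NE [P3→Z gives 11>5]
(B,R,X): not NE [P2→Q gives 7>2; P3→W gives 9>1]
(B,R,Y): not NE [P2→Q gives 9>6; P3→W gives 9>1]
(B,R,Z): not NE [P1→A gives 10>7]
(B,R,W): not NE [P2→Q gives 8>3]
(B,S,X): not NE [P1→A gives 5>4; P2→Q gives 7>6; P3→W gives 4>3]
(B,S,Y): not NE [P2→Q gives 9>3; P3→W gives 4>0]
(B,S,Z): not NE [P1→A gives 7>5; P2→R gives 8>4; P3→W gives 4>0]
(B,S,W): not NE [P1→A gives 1>0; P2→Q gives 8>4]

PSNE = {(A,S,Z)}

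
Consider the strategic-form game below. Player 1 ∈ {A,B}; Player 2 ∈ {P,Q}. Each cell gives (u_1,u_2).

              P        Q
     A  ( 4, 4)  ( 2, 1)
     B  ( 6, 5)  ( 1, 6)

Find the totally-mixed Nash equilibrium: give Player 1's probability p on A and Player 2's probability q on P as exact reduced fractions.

(p,q) = (1/4, 1/3)

P1 indiff ⇒ q·4+(1-q)·2 = q·6+(1-q)·1 ⇒ q(-2) = (1-q)(-1) ⇒ q = 1/3
P2 indiff ⇒ p·4+(1-p)·5 = p·1+(1-p)·6 ⇒ p(3) = (1-p)(1) ⇒ p = 1/4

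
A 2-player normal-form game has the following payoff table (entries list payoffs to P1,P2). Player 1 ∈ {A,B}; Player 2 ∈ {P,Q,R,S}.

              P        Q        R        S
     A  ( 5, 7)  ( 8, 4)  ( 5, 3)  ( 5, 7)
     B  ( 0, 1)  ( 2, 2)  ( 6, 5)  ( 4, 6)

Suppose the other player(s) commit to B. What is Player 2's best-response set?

P2 best: {S}

u_2(P vs B) = 1
u_2(Q vs B) = 2
u_2(R vs B) = 5
u_2(S vs B) = 6
max payoff 6 at {S}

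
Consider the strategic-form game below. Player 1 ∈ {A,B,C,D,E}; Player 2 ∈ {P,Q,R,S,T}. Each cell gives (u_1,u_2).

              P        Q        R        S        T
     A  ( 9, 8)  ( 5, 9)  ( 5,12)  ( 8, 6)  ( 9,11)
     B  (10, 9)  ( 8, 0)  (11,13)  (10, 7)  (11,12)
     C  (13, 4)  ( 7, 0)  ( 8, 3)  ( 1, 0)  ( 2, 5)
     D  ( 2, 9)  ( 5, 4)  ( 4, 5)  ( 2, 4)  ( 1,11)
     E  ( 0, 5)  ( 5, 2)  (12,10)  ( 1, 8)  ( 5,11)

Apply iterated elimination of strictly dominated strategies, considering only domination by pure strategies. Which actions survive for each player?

P1 drop A (B beats it: P:10>9 Q:8>5 R:11>5 S:10>8 T:11>9)
P1 drop D (B beats it: P:10>2 Q:8>5 R:11>4 S:10>2 T:11>1)
P2 drop P (T beats it: B:12>9 C:5>4 E:11>5)
P1 drop C (B beats it: Q:8>7 R:11>8 S:10>1 T:11>2)
P2 drop Q (R beats it: B:13>0 E:10>2)
P2 drop S (R beats it: B:13>7 E:10>8)
P1→{B,E} P2→{R,T}

IESDS → P1:{B,E} P2:{R,T}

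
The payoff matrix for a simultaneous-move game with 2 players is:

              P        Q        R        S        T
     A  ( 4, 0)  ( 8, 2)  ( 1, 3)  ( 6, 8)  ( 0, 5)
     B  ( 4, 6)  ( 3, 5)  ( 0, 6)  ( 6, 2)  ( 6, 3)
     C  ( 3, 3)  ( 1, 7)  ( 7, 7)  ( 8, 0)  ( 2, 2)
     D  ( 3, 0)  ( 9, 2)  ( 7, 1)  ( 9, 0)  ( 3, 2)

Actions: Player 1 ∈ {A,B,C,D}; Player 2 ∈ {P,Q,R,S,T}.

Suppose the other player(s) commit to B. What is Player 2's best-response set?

P2 best: {P,R}

u_2(P vs B) = 6
u_2(Q vs B) = 5
u_2(R vs B) = 6
u_2(S vs B) = 2
u_2(T vs B) = 3
max payoff 6 at {P,R}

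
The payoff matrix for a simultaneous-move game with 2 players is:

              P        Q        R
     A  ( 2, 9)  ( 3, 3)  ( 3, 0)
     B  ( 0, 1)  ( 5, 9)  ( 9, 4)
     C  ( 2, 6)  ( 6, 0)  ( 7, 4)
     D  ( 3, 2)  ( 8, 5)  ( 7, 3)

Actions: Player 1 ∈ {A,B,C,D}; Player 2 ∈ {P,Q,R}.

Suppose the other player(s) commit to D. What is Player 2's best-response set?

argmax u_2 = {Q}

u_2(P vs D) = 2
u_2(Q vs D) = 5
u_2(R vs D) = 3
max payoff 5 at {Q}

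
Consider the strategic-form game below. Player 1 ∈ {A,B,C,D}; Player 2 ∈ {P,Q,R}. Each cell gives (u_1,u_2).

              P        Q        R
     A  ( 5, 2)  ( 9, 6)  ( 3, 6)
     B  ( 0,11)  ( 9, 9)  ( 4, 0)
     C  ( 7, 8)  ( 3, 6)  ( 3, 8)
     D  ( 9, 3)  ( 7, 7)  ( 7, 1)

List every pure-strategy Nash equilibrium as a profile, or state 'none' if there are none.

(A,P): not NE [P1→D gives 9>5; P2→R gives 6>2]
(A,Q): NE
(A,R): not NE [P1→D gives 7>3]
(B,P): not NE [P1→D gives 9>0]
(B,Q): not NE [P2→P gives 11>9]
(B,R): not NE [P1→D gives 7>4; P2→P gives 11>0]
(C,P): not NE [P1→D gives 9>7]
(C,Q): not NE [P1→B gives 9>3; P2→R gives 8>6]
(C,R): not NE [P1→D gives 7>3]
(D,P): not NE [P2→Q gives 7>3]
(D,Q): not NE [P1→B gives 9>7]
(D,R): not NE [P2→Q gives 7>1]

PSNE = {(A,Q)}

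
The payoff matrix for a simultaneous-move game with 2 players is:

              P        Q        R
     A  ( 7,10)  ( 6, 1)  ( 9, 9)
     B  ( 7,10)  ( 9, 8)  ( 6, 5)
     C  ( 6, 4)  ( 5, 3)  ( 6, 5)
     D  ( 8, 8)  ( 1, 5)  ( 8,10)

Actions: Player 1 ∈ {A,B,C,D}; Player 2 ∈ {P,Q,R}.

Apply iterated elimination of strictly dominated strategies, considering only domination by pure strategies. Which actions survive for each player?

Remaining: P1:{A,D} P2:{P,R}

P1 drop C (A beats it: P:7>6 Q:6>5 R:9>6)
P2 drop Q (P beats it: A:10>1 B:10>8 D:8>5)
P1 drop B (D beats it: P:8>7 R:8>6)
P1→{A,D} P2→{P,R}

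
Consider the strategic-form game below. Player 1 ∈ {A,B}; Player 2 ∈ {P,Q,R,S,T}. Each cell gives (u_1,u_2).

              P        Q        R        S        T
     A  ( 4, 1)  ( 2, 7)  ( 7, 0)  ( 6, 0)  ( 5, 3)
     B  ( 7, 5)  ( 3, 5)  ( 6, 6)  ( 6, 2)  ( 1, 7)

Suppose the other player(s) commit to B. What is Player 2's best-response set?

BR_2 = {T}

u_2(P vs B) = 5
u_2(Q vs B) = 5
u_2(R vs B) = 6
u_2(S vs B) = 2
u_2(T vs B) = 7
max payoff 7 at {T}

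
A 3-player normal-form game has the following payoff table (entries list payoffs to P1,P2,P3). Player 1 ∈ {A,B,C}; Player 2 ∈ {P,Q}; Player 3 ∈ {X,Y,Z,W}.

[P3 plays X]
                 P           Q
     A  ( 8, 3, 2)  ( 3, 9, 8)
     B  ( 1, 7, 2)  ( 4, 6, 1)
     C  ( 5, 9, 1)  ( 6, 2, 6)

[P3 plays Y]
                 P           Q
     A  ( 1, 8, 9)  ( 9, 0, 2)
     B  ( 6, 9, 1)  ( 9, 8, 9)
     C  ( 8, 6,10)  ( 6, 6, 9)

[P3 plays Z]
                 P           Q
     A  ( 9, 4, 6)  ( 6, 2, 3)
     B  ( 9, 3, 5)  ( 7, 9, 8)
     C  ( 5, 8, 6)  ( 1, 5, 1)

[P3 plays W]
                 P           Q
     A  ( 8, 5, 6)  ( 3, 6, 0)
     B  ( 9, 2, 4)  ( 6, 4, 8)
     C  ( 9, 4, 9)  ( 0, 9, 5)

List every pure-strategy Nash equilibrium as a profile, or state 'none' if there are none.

(A,P,X): not NE [P2→Q gives 9>3; P3→Y gives 9>2]
(A,P,Y): not NE [P1→C gives 8>1]
(A,P,Z): not NE [P3→Y gives 9>6]
(A,P,W): not NE [P1→C gives 9>8; P2→Q gives 6>5; P3→Y gives 9>6]
(A,Q,X): not NE [P1→C gives 6>3]
(A,Q,Y): not NE [P2→P gives 8>0; P3→X gives 8>2]
(A,Q,Z): not NE [P1→B gives 7>6; P2→P gives 4>2; P3→X gives 8>3]
(A,Q,W): not NE [P1→B gives 6>3; P3→X gives 8>0]
(B,P,X): not NE [P1→A gives 8>1; P3→Z gives 5>2]
(B,P,Y): not NE [P1→C gives 8>6; P3→Z gives 5>1]
(B,P,Z): not NE [P2→Q gives 9>3]
(B,P,W): not NE [P2→Q gives 4>2; P3→Z gives 5>4]
(B,Q,X): not NE [P1→C gives 6>4; P2→P gives 7>6; P3→Y gives 9>1]
(B,Q,Y): not NE [P2→P gives 9>8]
(B,Q,Z): not NE [P3→Y gives 9>8]
(B,Q,W): not NE [P3→Y gives 9>8]
(C,P,X): not NE [P1→A gives 8>5; P3→Y gives 10>1]
(C,P,Y): NE
(C,P,Z): not NE [P1→B gives 9>5; P3→Y gives 10>6]
(C,P,W): not NE [P2→Q gives 9>4; P3→Y gives 10>9]
(C,Q,X): not NE [P2→P gives 9>2; P3→Y gives 9>6]
(C,Q,Y): not NE [P1→B gives 9>6]
(C,Q,Z): not NE [P1→B gives 7>1; P2→P gives 8>5; P3→Y gives 9>1]
(C,Q,W): not NE [P1→B gives 6>0; P3→Y gives 9>5]

PSNE = {(C,P,Y)}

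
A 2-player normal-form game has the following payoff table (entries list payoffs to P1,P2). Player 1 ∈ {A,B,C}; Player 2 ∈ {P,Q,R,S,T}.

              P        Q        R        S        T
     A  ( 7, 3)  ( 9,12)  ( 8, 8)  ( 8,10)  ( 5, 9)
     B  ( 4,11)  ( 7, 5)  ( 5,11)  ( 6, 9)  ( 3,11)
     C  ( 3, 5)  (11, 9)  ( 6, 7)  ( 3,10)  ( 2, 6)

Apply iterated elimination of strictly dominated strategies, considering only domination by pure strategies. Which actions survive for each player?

IESDS → P1:{A,C} P2:{Q,S}

P1 drop B (A beats it: P:7>4 Q:9>7 R:8>5 S:8>6 T:5>3)
P2 drop P (Q beats it: A:12>3 C:9>5)
P2 drop R (Q beats it: A:12>8 C:9>7)
P2 drop T (Q beats it: A:12>9 C:9>6)
P1→{A,C} P2→{Q,S}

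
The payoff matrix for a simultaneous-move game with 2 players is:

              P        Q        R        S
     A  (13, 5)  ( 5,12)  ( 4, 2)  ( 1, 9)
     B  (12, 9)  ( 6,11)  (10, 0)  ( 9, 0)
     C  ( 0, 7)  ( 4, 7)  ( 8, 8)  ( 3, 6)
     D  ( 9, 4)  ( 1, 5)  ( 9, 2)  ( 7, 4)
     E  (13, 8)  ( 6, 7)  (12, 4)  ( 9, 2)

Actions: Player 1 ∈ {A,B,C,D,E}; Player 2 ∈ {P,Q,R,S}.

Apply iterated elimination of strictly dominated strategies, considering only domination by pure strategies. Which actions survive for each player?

P1 drop C (B beats it: P:12>0 Q:6>4 R:10>8 S:9>3)
P1 drop D (B beats it: P:12>9 Q:6>1 R:10>9 S:9>7)
P2 drop R (P beats it: A:5>2 B:9>0 E:8>4)
P2 drop S (Q beats it: A:12>9 B:11>0 E:7>2)
P1→{A,B,E} P2→{P,Q}

IESDS → P1:{A,B,E} P2:{P,Q}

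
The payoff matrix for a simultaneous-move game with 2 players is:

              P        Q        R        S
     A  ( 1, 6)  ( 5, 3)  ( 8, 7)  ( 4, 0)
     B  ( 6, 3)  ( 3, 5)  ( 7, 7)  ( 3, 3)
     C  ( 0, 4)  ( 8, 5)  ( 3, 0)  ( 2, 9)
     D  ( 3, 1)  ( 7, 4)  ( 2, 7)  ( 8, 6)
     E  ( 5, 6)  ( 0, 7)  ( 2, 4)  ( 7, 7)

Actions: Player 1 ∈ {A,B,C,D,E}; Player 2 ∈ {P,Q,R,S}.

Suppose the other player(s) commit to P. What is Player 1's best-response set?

BR_1 = {B}

u_1(A vs P) = 1
u_1(B vs P) = 6
u_1(C vs P) = 0
u_1(D vs P) = 3
u_1(E vs P) = 5
max payoff 6 at {B}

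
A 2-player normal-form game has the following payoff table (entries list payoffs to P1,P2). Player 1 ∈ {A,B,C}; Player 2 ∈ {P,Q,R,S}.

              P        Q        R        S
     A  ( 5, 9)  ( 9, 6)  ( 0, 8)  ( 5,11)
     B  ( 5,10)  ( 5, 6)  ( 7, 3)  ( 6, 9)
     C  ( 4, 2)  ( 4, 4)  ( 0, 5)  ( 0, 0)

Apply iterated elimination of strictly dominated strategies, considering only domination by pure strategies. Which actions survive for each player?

IESDS → P1:{A,B} P2:{P,S}

P1 drop C (B beats it: P:5>4 Q:5>4 R:7>0 S:6>0)
P2 drop Q (P beats it: A:9>6 B:10>6)
P2 drop R (P beats it: A:9>8 B:10>3)
P1→{A,B} P2→{P,S}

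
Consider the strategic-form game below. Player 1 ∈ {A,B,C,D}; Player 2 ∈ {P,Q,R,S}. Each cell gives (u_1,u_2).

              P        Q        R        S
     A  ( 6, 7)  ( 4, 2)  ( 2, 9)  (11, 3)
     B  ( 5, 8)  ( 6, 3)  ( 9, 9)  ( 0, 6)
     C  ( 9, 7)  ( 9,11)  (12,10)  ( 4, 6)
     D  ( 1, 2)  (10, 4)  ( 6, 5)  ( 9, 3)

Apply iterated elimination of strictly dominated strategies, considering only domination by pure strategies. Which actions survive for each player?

IESDS → P1:{C,D} P2:{Q,R}

P1 drop B (C beats it: P:9>5 Q:9>6 R:12>9 S:4>0)
P2 drop P (R beats it: A:9>7 C:10>7 D:5>2)
P2 drop S (R beats it: A:9>3 C:10>6 D:5>3)
P1 drop A (C beats it: Q:9>4 R:12>2)
P1→{C,D} P2→{Q,R}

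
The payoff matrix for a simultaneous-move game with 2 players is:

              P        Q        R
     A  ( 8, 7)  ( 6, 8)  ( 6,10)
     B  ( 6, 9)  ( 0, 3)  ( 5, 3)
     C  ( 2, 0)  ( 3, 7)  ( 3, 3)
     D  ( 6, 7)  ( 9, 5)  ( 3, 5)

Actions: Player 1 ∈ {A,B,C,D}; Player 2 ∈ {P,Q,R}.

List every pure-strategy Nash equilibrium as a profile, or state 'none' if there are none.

(A,P): not NE [P2→R gives 10>7]
(A,Q): not NE [P1→D gives 9>6; P2→R gives 10>8]
(A,R): NE
(B,P): not NE [P1→A gives 8>6]
(B,Q): not NE [P1→D gives 9>0; P2→P gives 9>3]
(B,R): not NE [P1→A gives 6>5; P2→P gives 9>3]
(C,P): not NE [P1→A gives 8>2; P2→Q gives 7>0]
(C,Q): not NE [P1→D gives 9>3]
(C,R): not NE [P1→A gives 6>3; P2→Q gives 7>3]
(D,P): not NE [P1→A gives 8>6]
(D,Q): not NE [P2→P gives 7>5]
(D,R): not NE [P1→A gives 6>3; P2→P gives 7>5]

Nash profiles: (A,R)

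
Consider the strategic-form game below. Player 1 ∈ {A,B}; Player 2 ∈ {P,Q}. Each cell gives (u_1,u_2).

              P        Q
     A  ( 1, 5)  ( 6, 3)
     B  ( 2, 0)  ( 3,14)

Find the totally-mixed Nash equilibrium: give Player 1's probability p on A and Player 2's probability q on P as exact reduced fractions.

(p,q) = (7/8, 3/4)

P1 indiff ⇒ q·1+(1-q)·6 = q·2+(1-q)·3 ⇒ q(-1) = (1-q)(-3) ⇒ q = 3/4
P2 indiff ⇒ p·5+(1-p)·0 = p·3+(1-p)·14 ⇒ p(2) = (1-p)(14) ⇒ p = 7/8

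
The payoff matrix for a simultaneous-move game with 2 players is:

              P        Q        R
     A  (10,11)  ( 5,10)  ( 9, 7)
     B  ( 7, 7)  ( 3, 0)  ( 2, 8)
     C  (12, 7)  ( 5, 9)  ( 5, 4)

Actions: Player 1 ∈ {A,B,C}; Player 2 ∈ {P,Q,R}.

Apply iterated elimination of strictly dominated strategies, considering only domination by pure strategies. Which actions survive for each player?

IESDS → P1:{A,C} P2:{P,Q}

P1 drop B (A beats it: P:10>7 Q:5>3 R:9>2)
P2 drop R (P beats it: A:11>7 C:7>4)
P1→{A,C} P2→{P,Q}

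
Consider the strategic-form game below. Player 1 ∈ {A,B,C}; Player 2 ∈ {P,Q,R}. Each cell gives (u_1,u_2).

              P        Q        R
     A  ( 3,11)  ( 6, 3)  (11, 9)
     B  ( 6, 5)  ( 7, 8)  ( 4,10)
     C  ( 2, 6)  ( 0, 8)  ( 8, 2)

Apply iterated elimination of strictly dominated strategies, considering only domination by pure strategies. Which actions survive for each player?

P1 drop C (A beats it: P:3>2 Q:6>0 R:11>8)
P2 drop Q (R beats it: A:9>3 B:10>8)
P1→{A,B} P2→{P,R}

Remaining: P1:{A,B} P2:{P,R}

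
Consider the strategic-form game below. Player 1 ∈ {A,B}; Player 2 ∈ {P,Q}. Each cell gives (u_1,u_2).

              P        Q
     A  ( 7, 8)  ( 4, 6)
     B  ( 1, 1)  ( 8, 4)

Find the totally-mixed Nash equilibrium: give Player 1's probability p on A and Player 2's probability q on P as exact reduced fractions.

p=3/5, q=2/5

P1 indiff ⇒ q·7+(1-q)·4 = q·1+(1-q)·8 ⇒ q(6) = (1-q)(4) ⇒ q = 2/5
P2 indiff ⇒ p·8+(1-p)·1 = p·6+(1-p)·4 ⇒ p(2) = (1-p)(3) ⇒ p = 3/5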